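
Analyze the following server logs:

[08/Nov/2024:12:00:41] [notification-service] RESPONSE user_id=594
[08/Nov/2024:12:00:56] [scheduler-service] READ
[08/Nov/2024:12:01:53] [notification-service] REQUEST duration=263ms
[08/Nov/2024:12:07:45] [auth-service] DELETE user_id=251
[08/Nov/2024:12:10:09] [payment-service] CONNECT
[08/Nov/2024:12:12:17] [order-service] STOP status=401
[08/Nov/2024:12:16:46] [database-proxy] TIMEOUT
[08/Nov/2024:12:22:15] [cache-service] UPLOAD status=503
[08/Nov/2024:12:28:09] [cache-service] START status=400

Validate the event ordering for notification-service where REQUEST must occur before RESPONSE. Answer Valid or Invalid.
Invalid

To validate ordering:

1. Required order: REQUEST → RESPONSE
2. Rule: REQUEST must occur before RESPONSE
3. Check actual order of events for notification-service
4. Result: Invalid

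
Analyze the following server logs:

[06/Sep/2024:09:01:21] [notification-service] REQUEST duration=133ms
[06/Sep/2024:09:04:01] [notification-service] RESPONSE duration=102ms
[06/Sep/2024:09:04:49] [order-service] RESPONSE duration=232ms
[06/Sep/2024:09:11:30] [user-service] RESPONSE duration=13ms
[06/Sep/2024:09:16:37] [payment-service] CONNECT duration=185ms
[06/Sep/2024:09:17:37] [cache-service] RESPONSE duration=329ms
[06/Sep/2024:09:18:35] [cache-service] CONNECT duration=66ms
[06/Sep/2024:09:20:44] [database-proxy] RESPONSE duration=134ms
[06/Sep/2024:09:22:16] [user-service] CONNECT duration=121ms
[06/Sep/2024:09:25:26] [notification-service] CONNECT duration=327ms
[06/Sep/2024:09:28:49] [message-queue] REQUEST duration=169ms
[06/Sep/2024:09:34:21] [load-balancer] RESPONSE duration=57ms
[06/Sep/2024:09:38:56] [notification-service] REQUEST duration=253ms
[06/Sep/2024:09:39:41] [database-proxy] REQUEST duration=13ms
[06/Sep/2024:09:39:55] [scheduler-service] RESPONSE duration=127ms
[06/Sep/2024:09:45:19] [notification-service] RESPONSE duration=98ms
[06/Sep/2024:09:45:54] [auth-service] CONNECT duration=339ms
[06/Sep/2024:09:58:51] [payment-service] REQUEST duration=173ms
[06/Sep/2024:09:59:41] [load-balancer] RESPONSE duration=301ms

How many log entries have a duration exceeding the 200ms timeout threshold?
6

To count timeouts:

1. Threshold: 200ms
2. Extract duration from each log entry
3. Count entries where duration > 200
4. Timeout count: 6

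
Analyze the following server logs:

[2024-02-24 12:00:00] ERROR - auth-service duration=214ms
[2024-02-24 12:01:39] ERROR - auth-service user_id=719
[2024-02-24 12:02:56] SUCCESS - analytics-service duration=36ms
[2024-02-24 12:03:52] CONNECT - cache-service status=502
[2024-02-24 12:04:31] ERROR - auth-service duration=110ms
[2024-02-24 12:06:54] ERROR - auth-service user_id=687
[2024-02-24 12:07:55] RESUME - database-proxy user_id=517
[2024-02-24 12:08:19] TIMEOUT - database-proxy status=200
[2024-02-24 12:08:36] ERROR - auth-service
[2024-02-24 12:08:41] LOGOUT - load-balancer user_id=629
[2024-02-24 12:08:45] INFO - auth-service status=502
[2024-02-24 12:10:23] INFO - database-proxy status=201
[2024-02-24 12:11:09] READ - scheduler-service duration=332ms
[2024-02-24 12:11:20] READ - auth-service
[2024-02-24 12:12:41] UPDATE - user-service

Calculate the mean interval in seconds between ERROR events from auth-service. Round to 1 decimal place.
129.0

To calculate average interval:

1. Find all ERROR events for auth-service in order
2. Calculate time gaps between consecutive events
3. Compute mean of gaps: 516 / 4 = 129.0 seconds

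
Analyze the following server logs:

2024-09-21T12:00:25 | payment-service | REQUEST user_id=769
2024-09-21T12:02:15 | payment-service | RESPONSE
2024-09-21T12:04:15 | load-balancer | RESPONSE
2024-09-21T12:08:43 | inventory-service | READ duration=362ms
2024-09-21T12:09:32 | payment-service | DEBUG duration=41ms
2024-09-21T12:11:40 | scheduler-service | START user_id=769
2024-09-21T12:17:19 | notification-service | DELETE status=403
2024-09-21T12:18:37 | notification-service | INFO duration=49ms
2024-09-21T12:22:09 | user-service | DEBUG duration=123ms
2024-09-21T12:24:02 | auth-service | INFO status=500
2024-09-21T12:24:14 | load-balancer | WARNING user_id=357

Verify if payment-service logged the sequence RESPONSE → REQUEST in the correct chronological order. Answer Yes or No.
No

To verify sequence order:

1. Find all events in sequence RESPONSE → REQUEST for payment-service
2. Extract their timestamps
3. Check if timestamps are in ascending order
4. Result: No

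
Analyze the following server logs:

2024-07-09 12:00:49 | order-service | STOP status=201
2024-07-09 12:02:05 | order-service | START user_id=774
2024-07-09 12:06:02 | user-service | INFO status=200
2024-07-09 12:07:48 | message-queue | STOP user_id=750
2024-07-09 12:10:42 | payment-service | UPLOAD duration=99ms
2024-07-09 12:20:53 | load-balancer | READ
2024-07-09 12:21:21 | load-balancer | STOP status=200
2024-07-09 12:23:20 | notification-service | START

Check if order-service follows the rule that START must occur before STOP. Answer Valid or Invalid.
Invalid

To validate ordering:

1. Required order: START → STOP
2. Rule: START must occur before STOP
3. Check actual order of events for order-service
4. Result: Invalid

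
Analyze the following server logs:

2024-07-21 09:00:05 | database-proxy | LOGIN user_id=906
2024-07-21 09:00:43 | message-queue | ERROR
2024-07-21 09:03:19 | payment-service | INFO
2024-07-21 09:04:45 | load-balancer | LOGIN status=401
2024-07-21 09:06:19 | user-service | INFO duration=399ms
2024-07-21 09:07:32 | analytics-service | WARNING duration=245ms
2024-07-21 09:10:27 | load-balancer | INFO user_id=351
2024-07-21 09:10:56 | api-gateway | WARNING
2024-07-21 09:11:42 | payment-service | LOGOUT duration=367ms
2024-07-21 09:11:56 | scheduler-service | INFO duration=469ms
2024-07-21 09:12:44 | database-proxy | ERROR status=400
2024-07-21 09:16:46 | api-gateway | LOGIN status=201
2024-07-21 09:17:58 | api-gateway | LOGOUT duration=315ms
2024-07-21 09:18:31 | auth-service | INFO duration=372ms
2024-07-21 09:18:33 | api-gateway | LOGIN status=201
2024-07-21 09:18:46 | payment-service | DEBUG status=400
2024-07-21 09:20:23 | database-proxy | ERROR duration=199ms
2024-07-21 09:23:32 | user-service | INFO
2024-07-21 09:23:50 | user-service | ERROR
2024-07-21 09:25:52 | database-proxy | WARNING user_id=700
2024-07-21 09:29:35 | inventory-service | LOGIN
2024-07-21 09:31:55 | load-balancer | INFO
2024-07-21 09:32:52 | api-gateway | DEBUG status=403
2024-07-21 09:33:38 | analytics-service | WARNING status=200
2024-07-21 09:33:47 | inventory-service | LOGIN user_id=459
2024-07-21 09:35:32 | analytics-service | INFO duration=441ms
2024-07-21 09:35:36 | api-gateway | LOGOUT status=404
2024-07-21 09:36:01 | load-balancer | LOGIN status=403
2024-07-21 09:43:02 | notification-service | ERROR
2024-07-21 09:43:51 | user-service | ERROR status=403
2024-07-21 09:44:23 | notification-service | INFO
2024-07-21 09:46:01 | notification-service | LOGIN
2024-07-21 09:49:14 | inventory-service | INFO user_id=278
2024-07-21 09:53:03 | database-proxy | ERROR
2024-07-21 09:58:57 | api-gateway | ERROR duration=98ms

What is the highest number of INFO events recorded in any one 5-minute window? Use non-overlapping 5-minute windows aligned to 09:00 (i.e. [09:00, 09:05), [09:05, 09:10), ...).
2

To find the burst window:

1. Divide the log period into non-overlapping 5-minute windows starting at 09:00
2. Count INFO events in each window
3. Find the window with maximum count
4. Maximum events in a window: 2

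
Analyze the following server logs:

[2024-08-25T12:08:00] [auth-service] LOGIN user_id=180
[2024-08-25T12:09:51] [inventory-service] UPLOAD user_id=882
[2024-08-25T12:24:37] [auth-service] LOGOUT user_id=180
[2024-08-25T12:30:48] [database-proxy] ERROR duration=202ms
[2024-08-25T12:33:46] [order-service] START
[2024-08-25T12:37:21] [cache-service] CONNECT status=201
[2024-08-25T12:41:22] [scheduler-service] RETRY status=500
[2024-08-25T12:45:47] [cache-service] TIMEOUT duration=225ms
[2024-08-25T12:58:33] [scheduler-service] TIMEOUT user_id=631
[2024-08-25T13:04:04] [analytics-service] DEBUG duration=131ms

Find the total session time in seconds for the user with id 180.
997

To calculate session duration:

1. Find LOGIN event for user_id=180: 2024-08-25T12:08:00
2. Find LOGOUT event for user_id=180: 2024-08-25T12:24:37
3. Session duration: 2024-08-25T12:24:37 - 2024-08-25T12:08:00 = 997 seconds (16 minutes)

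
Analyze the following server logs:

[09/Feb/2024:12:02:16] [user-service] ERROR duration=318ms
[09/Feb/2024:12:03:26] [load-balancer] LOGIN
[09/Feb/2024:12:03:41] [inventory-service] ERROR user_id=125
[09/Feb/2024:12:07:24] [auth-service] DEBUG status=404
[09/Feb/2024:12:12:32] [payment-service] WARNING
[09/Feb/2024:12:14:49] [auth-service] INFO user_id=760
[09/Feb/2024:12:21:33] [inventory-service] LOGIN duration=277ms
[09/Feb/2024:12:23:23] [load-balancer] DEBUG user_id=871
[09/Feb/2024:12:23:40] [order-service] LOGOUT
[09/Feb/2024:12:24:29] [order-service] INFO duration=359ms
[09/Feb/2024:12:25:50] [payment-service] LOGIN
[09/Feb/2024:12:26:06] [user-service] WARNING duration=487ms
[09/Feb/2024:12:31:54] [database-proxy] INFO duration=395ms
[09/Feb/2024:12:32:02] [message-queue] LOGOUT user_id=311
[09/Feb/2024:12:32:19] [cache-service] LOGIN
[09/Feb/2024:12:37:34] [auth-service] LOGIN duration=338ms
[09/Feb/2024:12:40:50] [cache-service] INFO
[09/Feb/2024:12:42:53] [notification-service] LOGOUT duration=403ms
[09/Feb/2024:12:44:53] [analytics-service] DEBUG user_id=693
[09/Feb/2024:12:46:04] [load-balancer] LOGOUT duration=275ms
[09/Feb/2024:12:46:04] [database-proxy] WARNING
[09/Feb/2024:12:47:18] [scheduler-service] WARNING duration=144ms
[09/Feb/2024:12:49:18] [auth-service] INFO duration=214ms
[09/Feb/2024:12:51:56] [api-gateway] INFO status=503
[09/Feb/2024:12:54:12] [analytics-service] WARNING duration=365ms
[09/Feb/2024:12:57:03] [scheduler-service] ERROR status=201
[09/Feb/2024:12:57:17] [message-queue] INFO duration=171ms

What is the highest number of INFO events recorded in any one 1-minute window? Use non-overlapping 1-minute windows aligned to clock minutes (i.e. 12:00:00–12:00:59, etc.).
1

To find the burst window:

1. Divide the log period into non-overlapping 1-minute windows starting at 12:00
2. Count INFO events in each window
3. Find the window with maximum count
4. Maximum events in a window: 1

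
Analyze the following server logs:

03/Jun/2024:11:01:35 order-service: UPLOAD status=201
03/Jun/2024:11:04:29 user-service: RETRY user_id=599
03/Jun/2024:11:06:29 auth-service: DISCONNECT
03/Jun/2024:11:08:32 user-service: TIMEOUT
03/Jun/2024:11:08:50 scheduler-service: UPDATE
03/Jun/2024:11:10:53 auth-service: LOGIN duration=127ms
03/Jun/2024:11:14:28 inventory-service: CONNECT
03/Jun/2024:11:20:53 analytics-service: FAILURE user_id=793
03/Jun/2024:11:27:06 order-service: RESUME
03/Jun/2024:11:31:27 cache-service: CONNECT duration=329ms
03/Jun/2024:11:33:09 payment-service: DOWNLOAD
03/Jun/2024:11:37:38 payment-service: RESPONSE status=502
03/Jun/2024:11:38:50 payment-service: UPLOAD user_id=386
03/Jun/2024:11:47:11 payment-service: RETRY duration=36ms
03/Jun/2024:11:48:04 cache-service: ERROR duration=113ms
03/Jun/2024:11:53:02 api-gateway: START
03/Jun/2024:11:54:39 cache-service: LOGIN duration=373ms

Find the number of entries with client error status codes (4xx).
0

To find matching entries:

1. Pattern to match: client error status codes (4xx)
2. Scan each log entry for the pattern
3. Count matches: 0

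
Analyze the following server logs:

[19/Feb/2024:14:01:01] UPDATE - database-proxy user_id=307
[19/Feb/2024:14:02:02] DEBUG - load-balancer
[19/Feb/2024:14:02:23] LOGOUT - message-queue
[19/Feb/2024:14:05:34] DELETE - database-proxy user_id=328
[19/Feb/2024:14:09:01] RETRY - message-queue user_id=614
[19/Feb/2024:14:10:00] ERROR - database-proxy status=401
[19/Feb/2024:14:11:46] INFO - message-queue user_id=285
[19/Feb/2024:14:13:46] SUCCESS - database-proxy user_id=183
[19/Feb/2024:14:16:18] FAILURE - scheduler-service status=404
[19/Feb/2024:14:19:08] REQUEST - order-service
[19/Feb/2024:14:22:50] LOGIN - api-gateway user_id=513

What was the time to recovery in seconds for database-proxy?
226

To calculate recovery time:

1. Find ERROR event for database-proxy: 19/Feb/2024:14:10:00
2. Find next SUCCESS event for database-proxy: 19/Feb/2024:14:13:46
3. Recovery time: 19/Feb/2024:14:13:46 - 19/Feb/2024:14:10:00 = 226 seconds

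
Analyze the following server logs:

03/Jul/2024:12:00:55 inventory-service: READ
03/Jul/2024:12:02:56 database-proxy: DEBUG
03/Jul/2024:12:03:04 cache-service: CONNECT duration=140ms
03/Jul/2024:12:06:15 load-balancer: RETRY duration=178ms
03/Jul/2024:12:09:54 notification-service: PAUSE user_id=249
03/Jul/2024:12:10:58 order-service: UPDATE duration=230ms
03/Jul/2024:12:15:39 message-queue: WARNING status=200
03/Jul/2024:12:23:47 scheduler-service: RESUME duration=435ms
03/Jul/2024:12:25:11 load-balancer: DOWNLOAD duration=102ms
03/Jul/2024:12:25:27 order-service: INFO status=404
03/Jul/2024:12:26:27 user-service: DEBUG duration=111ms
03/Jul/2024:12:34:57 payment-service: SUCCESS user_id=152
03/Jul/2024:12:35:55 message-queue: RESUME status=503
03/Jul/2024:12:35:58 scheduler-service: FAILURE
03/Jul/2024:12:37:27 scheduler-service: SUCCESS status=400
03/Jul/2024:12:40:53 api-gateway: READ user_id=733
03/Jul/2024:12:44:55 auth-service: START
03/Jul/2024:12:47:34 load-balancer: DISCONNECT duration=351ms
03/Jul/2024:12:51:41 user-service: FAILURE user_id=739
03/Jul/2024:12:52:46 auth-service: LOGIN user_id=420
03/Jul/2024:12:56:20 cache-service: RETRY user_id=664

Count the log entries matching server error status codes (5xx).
1

To find matching entries:

1. Pattern to match: server error status codes (5xx)
2. Scan each log entry for the pattern
3. Count matches: 1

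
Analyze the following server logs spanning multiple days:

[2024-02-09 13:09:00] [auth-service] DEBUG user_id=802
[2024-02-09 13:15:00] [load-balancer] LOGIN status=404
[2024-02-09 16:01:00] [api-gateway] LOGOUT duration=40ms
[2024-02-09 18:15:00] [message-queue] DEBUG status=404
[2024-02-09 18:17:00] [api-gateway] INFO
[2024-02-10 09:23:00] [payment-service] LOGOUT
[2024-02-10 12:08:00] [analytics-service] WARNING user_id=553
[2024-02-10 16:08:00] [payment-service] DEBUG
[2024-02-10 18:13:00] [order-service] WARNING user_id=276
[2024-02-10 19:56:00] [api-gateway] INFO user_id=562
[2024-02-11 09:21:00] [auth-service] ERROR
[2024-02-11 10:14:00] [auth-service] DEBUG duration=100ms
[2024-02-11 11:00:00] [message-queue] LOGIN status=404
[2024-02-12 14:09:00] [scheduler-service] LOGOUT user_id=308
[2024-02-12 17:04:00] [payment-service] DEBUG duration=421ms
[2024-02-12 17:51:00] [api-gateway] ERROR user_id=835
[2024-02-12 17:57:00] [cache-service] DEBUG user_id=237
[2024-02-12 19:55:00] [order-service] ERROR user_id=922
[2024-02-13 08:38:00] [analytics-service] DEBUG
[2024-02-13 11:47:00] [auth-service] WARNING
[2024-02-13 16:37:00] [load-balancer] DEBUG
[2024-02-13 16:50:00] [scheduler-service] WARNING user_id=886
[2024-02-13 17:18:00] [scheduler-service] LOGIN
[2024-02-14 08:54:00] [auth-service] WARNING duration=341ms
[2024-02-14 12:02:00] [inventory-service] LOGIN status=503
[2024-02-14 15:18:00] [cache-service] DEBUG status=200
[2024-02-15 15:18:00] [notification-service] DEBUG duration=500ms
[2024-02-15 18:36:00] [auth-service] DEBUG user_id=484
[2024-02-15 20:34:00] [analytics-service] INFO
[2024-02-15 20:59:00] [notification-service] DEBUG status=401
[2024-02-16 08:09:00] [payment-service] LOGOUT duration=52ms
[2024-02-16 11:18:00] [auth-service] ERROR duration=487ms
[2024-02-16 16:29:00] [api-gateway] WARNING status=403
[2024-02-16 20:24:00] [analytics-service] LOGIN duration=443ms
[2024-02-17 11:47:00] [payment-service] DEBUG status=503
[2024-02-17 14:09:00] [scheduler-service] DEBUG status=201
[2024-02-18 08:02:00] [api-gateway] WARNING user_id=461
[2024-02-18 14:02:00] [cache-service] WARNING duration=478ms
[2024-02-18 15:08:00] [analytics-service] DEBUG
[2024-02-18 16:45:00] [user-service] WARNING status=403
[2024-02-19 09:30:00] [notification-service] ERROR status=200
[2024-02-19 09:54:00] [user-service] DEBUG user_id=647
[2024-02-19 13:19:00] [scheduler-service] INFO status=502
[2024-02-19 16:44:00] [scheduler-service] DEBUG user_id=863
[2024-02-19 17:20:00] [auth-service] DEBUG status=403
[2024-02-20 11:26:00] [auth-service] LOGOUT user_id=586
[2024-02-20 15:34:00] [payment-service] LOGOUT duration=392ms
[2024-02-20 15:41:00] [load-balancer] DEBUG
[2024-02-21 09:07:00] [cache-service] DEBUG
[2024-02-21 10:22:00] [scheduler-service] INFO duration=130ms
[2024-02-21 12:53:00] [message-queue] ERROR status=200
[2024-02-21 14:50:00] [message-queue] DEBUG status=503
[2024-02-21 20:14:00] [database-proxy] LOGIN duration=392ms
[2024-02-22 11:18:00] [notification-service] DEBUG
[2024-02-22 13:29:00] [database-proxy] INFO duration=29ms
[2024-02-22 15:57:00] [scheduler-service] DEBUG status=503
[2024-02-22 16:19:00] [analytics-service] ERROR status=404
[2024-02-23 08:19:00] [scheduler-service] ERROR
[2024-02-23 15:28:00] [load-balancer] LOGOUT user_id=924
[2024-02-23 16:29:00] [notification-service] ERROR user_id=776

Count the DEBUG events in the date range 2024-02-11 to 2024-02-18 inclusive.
12

To filter by date range:

1. Date range: 2024-02-11 through 2024-02-18, both dates inclusive
2. Filter for DEBUG events whose date falls in this range
3. Count matching events: 12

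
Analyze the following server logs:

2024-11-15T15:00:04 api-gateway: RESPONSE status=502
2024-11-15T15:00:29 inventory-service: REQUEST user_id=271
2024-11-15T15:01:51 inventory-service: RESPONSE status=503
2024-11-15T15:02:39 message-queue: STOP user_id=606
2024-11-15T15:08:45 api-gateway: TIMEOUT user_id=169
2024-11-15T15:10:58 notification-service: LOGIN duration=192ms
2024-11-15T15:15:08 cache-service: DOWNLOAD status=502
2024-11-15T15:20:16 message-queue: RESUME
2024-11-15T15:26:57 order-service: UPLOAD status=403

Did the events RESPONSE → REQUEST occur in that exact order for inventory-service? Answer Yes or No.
No

To verify sequence order:

1. Find all events in sequence RESPONSE → REQUEST for inventory-service
2. Extract their timestamps
3. Check if timestamps are in ascending order
4. Result: No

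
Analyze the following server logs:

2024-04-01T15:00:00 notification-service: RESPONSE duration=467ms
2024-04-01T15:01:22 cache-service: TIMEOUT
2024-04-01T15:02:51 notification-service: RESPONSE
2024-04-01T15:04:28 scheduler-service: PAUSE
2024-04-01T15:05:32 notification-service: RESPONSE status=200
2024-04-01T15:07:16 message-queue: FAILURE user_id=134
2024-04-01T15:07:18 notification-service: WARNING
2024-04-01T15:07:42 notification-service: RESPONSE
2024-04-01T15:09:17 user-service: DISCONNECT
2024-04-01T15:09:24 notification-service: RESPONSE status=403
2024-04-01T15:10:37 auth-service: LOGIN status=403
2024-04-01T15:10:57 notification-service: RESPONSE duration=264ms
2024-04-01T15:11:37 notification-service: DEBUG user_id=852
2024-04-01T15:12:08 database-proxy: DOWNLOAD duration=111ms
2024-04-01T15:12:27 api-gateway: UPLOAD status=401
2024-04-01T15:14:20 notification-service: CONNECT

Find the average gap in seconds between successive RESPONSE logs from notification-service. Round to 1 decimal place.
131.4

To calculate average interval:

1. Find all RESPONSE events for notification-service in order
2. Calculate time gaps between consecutive events
3. Compute mean of gaps: 657 / 5 = 131.4 seconds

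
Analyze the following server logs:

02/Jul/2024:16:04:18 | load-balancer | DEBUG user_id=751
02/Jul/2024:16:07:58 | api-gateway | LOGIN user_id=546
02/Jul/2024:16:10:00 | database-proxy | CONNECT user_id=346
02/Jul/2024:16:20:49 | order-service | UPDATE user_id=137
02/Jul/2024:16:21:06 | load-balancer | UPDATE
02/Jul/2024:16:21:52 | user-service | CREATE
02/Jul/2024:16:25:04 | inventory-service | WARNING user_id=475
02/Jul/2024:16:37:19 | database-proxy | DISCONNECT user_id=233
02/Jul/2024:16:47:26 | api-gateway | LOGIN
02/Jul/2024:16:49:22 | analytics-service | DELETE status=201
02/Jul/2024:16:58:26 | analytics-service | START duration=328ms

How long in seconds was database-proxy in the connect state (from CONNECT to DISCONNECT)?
1639

To calculate state duration:

1. Find CONNECT event for database-proxy: 02/Jul/2024:16:10:00
2. Find DISCONNECT event for database-proxy: 02/Jul/2024:16:37:19
3. Calculate duration: 02/Jul/2024:16:37:19 - 02/Jul/2024:16:10:00 = 1639 seconds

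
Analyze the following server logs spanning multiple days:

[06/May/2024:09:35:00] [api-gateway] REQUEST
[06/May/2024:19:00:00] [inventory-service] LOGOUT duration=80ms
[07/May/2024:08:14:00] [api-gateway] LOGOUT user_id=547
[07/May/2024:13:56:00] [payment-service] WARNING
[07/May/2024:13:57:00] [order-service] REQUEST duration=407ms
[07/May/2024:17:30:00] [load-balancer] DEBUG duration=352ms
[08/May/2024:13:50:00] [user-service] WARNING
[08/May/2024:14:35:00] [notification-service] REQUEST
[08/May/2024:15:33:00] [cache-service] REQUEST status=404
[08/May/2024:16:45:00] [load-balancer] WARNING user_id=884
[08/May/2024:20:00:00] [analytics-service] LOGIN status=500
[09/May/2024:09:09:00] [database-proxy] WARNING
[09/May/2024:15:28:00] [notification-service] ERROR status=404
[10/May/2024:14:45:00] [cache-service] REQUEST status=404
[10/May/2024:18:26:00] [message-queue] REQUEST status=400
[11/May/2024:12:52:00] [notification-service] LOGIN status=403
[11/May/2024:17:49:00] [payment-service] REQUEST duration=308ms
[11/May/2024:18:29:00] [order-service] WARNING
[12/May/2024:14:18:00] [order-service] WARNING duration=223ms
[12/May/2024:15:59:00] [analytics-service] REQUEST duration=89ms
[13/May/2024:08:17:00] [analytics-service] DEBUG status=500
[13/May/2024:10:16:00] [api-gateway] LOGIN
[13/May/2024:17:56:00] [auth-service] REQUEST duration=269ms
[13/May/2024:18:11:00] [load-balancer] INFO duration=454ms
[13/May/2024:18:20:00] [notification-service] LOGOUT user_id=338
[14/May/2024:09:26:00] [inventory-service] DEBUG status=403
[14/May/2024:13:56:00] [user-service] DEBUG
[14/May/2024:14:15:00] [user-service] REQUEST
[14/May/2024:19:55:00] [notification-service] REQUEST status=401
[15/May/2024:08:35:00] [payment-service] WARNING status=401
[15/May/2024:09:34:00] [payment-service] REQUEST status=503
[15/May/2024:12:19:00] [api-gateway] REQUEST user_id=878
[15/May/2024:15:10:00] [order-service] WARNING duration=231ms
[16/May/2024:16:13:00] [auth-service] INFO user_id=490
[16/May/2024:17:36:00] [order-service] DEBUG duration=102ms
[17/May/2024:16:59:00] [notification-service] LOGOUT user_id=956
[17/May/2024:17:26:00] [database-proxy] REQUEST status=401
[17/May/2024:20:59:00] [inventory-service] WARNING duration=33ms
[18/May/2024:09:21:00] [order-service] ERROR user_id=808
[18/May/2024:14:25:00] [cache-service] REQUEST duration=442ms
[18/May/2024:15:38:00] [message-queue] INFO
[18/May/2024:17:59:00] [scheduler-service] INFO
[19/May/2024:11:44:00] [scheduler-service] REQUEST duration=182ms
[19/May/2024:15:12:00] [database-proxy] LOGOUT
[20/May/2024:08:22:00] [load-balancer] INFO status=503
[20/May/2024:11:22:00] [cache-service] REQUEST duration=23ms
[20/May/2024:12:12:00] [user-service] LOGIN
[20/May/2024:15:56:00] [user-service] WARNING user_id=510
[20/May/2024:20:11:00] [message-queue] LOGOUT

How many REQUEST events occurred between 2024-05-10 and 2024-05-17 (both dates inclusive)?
10

To filter by date range:

1. Date range: 2024-05-10 through 2024-05-17, both dates inclusive
2. Filter for REQUEST events whose date falls in this range
3. Count matching events: 10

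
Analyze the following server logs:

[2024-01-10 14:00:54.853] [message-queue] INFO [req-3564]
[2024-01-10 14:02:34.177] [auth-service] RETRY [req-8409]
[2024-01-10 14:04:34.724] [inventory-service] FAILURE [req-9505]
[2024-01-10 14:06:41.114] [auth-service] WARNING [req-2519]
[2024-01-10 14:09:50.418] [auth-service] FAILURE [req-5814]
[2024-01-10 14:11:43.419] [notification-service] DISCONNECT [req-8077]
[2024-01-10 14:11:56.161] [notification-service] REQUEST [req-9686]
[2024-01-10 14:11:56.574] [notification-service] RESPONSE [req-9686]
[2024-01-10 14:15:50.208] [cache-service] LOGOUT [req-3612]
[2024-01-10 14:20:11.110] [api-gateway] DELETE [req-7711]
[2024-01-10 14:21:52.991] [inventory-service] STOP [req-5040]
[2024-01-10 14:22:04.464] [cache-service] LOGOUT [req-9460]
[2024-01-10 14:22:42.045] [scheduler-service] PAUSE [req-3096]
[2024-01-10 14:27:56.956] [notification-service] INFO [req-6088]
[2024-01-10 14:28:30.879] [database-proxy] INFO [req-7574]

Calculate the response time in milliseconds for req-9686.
413

To calculate latency:

1. Find REQUEST with id req-9686: 2024-01-10 14:11:56.161
2. Find RESPONSE with id req-9686: 2024-01-10 14:11:56.574
3. Latency: 2024-01-10 14:11:56.574 - 2024-01-10 14:11:56.161 = 413ms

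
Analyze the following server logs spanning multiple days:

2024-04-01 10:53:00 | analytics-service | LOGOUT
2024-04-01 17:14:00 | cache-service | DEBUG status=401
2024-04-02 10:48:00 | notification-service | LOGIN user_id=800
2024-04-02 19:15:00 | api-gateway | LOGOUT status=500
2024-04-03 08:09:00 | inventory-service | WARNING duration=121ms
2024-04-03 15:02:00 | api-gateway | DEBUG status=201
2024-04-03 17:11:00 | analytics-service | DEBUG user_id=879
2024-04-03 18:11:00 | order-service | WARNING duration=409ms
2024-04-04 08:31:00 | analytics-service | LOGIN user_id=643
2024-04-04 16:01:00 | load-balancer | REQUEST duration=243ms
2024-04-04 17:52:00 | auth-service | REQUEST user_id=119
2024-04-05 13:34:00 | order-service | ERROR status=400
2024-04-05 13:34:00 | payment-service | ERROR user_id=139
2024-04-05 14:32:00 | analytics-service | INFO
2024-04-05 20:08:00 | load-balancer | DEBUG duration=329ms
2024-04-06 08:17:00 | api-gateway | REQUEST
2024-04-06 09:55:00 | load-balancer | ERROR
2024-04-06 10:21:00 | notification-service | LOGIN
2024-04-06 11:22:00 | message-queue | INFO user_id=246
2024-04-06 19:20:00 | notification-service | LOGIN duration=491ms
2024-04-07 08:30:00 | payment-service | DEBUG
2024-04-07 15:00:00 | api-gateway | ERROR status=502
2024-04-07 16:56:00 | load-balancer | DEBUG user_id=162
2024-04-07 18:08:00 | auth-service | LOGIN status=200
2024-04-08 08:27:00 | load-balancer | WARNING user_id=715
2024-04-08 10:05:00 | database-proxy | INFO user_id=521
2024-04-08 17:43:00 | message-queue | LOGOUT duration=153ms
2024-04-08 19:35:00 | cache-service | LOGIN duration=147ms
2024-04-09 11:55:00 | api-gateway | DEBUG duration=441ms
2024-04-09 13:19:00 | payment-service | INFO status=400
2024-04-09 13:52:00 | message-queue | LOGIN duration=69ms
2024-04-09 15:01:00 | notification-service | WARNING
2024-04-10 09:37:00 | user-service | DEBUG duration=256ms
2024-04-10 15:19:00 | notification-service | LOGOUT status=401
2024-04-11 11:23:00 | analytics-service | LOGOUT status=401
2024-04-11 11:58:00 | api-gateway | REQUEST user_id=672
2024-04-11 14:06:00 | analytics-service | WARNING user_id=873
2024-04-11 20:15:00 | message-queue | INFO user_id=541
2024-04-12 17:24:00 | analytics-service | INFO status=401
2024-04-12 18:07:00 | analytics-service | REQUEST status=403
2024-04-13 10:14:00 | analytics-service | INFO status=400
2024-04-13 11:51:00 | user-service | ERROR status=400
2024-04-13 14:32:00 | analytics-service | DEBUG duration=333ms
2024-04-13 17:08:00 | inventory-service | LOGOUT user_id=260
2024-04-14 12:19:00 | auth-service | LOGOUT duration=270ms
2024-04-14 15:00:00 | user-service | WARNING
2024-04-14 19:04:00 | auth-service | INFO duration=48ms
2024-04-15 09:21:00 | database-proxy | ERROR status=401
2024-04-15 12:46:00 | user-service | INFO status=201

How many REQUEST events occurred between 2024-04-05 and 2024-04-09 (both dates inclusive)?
1

To filter by date range:

1. Date range: 2024-04-05 through 2024-04-09, both dates inclusive
2. Filter for REQUEST events whose date falls in this range
3. Count matching events: 1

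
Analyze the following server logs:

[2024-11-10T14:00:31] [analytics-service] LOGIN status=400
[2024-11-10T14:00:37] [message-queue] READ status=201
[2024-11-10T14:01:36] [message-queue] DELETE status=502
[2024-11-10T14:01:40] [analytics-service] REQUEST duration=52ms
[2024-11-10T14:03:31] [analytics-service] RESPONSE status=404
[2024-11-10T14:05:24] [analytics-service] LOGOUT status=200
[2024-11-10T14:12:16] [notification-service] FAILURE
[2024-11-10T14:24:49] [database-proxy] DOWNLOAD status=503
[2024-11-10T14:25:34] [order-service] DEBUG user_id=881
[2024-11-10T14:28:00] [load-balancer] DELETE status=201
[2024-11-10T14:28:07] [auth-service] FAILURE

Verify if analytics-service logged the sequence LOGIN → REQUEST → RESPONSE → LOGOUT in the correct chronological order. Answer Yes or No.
Yes

To verify sequence order:

1. Find all events in sequence LOGIN → REQUEST → RESPONSE → LOGOUT for analytics-service
2. Extract their timestamps
3. Check if timestamps are in ascending order
4. Result: Yes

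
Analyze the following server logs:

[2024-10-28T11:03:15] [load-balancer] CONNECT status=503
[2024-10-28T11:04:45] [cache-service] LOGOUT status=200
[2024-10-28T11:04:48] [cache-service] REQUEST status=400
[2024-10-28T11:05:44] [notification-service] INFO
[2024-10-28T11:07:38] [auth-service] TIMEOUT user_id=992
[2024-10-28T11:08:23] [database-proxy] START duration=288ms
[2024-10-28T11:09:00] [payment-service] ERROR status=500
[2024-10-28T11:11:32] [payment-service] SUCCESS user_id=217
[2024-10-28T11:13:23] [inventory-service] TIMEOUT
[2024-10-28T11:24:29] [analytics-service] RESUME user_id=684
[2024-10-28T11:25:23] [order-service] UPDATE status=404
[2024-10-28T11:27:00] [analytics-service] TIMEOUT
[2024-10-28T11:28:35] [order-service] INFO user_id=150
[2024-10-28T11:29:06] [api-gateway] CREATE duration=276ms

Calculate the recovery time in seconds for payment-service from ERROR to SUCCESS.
152

To calculate recovery time:

1. Find ERROR event for payment-service: 2024-10-28T11:09:00
2. Find next SUCCESS event for payment-service: 2024-10-28T11:11:32
3. Recovery time: 2024-10-28T11:11:32 - 2024-10-28T11:09:00 = 152 seconds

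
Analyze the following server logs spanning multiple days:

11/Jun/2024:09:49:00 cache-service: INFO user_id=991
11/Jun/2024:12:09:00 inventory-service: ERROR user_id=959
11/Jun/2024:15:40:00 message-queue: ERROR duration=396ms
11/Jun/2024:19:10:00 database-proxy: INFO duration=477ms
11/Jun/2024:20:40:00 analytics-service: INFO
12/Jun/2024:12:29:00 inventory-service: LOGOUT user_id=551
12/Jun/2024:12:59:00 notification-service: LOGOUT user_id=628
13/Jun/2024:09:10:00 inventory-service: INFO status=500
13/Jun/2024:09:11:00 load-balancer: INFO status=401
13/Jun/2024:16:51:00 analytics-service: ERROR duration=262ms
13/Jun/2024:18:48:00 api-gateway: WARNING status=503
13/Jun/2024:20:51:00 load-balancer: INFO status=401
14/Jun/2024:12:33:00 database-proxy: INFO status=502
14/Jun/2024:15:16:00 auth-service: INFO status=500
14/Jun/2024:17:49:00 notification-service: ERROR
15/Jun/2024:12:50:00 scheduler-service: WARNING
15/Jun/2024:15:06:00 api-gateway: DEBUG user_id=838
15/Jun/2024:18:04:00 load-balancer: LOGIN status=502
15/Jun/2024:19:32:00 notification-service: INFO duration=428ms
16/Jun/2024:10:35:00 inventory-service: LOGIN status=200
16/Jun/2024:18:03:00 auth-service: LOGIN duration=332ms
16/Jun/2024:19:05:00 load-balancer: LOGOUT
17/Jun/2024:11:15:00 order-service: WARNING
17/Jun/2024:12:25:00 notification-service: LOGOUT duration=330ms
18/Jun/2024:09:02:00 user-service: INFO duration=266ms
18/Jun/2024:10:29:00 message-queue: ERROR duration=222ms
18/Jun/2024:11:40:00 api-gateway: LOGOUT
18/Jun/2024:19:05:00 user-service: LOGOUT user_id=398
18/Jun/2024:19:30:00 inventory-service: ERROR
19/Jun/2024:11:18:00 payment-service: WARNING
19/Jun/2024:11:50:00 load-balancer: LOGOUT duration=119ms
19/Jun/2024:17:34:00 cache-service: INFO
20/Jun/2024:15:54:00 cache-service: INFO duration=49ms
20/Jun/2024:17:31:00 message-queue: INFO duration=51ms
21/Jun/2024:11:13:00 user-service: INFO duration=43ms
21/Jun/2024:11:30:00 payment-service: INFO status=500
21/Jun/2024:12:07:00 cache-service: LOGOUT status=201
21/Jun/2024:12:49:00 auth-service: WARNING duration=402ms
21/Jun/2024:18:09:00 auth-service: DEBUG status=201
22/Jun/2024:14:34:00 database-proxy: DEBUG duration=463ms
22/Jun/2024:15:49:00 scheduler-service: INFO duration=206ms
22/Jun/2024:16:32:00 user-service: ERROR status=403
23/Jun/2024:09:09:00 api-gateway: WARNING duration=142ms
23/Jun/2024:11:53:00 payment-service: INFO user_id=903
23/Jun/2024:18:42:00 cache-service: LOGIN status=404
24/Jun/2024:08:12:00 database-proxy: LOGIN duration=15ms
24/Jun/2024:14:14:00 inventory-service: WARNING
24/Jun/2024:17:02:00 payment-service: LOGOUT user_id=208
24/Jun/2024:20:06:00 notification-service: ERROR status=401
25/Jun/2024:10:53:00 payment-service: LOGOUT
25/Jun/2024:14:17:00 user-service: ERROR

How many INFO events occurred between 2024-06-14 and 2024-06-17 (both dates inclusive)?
3

To filter by date range:

1. Date range: 2024-06-14 through 2024-06-17, both dates inclusive
2. Filter for INFO events whose date falls in this range
3. Count matching events: 3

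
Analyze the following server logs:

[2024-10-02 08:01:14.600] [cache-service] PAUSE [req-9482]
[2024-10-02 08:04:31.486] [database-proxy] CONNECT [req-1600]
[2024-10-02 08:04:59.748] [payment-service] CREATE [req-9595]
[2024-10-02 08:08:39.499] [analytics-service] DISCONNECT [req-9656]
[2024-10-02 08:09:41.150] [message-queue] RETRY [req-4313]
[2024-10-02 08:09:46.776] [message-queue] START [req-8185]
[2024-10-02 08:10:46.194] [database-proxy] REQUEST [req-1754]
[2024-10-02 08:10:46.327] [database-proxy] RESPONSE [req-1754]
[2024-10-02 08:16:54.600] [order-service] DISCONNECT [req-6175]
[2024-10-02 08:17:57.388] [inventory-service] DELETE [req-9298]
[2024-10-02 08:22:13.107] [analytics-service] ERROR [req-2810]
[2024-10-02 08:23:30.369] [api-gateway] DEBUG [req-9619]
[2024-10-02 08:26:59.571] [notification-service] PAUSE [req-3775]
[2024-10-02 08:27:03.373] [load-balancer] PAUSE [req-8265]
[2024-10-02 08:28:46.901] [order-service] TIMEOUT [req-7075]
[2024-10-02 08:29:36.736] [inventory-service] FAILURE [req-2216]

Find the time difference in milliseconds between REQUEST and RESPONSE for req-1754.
133

To calculate latency:

1. Find REQUEST with id req-1754: 2024-10-02 08:10:46.194
2. Find RESPONSE with id req-1754: 2024-10-02 08:10:46.327
3. Latency: 2024-10-02 08:10:46.327 - 2024-10-02 08:10:46.194 = 133ms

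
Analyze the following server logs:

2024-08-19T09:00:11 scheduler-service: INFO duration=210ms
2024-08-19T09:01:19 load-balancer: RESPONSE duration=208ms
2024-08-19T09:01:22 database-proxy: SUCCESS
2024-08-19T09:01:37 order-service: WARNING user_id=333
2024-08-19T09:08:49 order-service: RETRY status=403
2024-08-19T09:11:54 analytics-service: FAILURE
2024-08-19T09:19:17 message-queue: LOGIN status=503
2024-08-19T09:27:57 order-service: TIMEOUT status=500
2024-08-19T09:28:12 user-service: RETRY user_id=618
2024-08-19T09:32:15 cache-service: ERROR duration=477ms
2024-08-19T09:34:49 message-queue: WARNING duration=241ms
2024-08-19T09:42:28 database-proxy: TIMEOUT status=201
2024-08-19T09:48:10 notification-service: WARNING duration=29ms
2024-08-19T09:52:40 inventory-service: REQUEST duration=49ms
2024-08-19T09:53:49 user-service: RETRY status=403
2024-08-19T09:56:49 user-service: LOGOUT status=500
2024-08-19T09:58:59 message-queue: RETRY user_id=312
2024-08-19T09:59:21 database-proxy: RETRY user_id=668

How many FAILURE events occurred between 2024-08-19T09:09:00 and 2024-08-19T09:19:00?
1

To count events in the time window:

1. Window boundaries: 2024-08-19T09:09:00 to 2024-08-19T09:19:00
2. Filter for FAILURE events within this window
3. Count matching events: 1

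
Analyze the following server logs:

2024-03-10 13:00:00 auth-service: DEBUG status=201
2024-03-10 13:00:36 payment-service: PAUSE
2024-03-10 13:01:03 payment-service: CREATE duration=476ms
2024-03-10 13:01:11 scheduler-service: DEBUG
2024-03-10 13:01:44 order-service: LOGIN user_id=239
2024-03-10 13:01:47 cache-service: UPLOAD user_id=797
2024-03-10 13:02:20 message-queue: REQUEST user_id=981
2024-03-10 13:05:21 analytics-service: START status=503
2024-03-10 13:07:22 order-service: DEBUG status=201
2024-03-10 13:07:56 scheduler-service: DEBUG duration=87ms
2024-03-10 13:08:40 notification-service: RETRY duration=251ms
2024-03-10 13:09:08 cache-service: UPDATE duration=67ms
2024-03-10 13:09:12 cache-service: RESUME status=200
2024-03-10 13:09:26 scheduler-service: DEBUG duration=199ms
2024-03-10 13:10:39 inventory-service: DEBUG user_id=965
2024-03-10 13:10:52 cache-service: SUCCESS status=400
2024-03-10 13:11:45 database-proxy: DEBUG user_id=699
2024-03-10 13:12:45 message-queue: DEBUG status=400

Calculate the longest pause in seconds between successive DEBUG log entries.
371

To find the longest gap:

1. Extract all DEBUG events in chronological order
2. Calculate time differences between consecutive events
3. Find the maximum difference
4. Longest gap: 371 seconds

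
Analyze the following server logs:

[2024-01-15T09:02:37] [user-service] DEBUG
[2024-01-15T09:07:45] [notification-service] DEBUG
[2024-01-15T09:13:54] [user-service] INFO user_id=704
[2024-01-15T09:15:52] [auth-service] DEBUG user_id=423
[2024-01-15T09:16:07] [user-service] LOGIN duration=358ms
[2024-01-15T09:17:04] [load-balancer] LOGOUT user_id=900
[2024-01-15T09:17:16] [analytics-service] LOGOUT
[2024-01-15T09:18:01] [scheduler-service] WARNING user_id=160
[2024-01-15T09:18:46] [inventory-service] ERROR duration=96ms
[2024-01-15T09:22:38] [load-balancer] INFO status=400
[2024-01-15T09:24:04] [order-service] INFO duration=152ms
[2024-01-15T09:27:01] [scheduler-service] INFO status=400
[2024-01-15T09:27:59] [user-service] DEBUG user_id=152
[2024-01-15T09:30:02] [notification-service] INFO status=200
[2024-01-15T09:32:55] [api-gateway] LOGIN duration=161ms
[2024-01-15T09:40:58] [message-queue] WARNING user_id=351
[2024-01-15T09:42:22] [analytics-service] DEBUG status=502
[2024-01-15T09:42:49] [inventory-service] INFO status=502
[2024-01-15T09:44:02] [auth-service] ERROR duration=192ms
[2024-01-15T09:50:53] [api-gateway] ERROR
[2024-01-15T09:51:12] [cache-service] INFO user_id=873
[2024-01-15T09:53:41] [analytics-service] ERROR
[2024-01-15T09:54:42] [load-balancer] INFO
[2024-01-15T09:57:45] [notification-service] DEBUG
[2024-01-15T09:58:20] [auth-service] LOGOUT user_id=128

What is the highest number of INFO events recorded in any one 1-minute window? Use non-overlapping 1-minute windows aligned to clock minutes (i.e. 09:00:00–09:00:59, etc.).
1

To find the burst window:

1. Divide the log period into non-overlapping 1-minute windows starting at 09:00
2. Count INFO events in each window
3. Find the window with maximum count
4. Maximum events in a window: 1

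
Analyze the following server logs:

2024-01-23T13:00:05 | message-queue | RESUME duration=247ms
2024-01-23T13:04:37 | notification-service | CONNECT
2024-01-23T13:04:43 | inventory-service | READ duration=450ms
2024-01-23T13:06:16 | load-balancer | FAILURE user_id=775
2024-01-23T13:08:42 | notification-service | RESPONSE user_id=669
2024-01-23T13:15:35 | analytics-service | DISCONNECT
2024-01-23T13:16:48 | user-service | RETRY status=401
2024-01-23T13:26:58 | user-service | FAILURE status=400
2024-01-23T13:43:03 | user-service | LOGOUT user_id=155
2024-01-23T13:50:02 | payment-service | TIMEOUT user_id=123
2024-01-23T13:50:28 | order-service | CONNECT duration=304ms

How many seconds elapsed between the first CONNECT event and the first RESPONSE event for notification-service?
245

To find the time between events:

1. Locate the first CONNECT event for notification-service: 2024-01-23T13:04:37
2. Locate the first RESPONSE event for notification-service: 2024-01-23T13:08:42
3. Calculate the difference: 2024-01-23T13:08:42 - 2024-01-23T13:04:37 = 245 seconds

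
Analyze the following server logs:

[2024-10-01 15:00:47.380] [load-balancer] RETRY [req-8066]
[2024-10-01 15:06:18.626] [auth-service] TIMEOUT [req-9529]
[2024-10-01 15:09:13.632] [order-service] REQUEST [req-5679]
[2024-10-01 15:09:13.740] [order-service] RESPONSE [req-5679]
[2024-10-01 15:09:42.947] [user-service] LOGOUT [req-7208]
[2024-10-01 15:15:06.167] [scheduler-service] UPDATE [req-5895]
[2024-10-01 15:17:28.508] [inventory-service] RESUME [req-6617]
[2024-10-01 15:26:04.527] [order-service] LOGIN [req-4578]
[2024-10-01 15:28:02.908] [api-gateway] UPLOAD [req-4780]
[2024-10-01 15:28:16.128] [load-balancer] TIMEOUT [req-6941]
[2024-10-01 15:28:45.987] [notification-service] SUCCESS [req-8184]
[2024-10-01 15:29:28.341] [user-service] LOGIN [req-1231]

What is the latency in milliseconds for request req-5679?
108

To calculate latency:

1. Find REQUEST with id req-5679: 2024-10-01 15:09:13.632
2. Find RESPONSE with id req-5679: 2024-10-01 15:09:13.740
3. Latency: 2024-10-01 15:09:13.740 - 2024-10-01 15:09:13.632 = 108ms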